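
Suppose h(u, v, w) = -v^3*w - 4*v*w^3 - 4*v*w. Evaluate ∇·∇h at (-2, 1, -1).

∂²h/∂u² = 0
∂²h/∂v² = -6*v*w
∂²h/∂w² = -24*v*w
∇²h = -30*v*w
At (-2, 1, -1): 30.

30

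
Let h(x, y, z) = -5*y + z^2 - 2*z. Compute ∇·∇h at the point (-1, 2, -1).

2

∂²h/∂x² = 0
∂²h/∂y² = 0
∂²h/∂z² = 2
∇²h = 2
At (-1, 2, -1): 2.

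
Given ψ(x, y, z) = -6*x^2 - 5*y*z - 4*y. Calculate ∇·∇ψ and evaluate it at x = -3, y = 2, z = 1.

-12

∂²ψ/∂x² = -12
∂²ψ/∂y² = 0
∂²ψ/∂z² = 0
∇²ψ = -12
At (-3, 2, 1): -12.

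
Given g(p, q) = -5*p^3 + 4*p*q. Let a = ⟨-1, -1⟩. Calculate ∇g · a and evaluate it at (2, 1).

∂g/∂p = -15*p^2 + 4*q
∂g/∂q = 4*p
∇g at (2, 1) = (-56, 8)
∇g · a = (-56)(-1) + (8)(-1) = 48

48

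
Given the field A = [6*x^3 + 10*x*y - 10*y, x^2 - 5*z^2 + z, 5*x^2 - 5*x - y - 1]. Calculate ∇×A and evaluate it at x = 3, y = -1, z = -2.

(-22, -25, -14)

(∇×A)₁ = ∂A₃/∂y − ∂A₂/∂z = 10*z - 2
(∇×A)₂ = ∂A₁/∂z − ∂A₃/∂x = -10*x + 5
(∇×A)₃ = ∂A₂/∂x − ∂A₁/∂y = -8*x + 10
∇×A = (10*z - 2, -10*x + 5, -8*x + 10)
At (3, -1, -2): (-22, -25, -14).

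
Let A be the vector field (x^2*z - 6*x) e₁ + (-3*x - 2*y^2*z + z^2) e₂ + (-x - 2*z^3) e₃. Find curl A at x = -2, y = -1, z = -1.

(4, 5, -3)

(∇×A)₁ = ∂A₃/∂y − ∂A₂/∂z = 2*y^2 - 2*z
(∇×A)₂ = ∂A₁/∂z − ∂A₃/∂x = x^2 + 1
(∇×A)₃ = ∂A₂/∂x − ∂A₁/∂y = -3
∇×A = (2*y^2 - 2*z, x^2 + 1, -3)
At (-2, -1, -1): (4, 5, -3).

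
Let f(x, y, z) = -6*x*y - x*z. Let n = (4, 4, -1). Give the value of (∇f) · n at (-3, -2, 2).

∂f/∂x = -6*y - z
∂f/∂y = -6*x
∂f/∂z = -x
∇f at (-3, -2, 2) = (10, 18, 3)
∇f · n = (10)(4) + (18)(4) + (3)(-1) = 109

109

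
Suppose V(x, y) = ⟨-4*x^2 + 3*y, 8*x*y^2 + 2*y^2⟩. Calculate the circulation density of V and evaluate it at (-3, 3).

69

∂V₂/∂x = 8*y^2
∂V₁/∂y = 3
Scalar curl = 8*y^2 - 3
At (-3, 3): 69.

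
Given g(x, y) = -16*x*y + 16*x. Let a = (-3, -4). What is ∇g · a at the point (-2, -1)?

∂g/∂x = -16*y + 16
∂g/∂y = -16*x
∇g at (-2, -1) = (32, 32)
∇g · a = (32)(-3) + (32)(-4) = -224

-224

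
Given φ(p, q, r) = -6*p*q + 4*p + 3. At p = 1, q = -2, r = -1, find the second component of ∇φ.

-6

(∇φ)_2 = ∂φ/∂q = -6*p
At (1, -2, -1): -6.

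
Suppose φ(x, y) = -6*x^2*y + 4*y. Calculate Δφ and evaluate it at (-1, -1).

∂²φ/∂x² = -12*y
∂²φ/∂y² = 0
∇²φ = -12*y
At (-1, -1): 12.

12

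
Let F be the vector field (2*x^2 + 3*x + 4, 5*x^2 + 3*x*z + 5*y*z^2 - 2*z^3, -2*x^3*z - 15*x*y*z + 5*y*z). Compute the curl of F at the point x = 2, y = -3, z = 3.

(63, -63, 29)

(∇×F)₁ = ∂F₃/∂y − ∂F₂/∂z = -15*x*z - 3*x - 10*y*z + 6*z^2 + 5*z
(∇×F)₂ = ∂F₁/∂z − ∂F₃/∂x = 6*x^2*z + 15*y*z
(∇×F)₃ = ∂F₂/∂x − ∂F₁/∂y = 10*x + 3*z
∇×F = (-15*x*z - 3*x - 10*y*z + 6*z^2 + 5*z, 6*x^2*z + 15*y*z, 10*x + 3*z)
At (2, -3, 3): (63, -63, 29).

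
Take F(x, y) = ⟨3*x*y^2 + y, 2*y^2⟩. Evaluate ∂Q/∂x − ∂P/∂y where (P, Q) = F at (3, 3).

∂F₂/∂x = 0
∂F₁/∂y = 6*x*y + 1
Scalar curl = -6*x*y - 1
At (3, 3): -55.

-55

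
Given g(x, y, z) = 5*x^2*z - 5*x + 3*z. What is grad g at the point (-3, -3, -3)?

(85, 0, 48)

∂g/∂x = 10*x*z - 5
∂g/∂y = 0
∂g/∂z = 5*x^2 + 3
∇g = (10*x*z - 5, 0, 5*x^2 + 3)
At (-3, -3, -3): (85, 0, 48).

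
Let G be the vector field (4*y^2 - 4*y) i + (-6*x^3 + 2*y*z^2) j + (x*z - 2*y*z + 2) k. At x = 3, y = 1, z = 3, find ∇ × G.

(-18, -3, -166)

(∇×G)₁ = ∂G₃/∂y − ∂G₂/∂z = -4*y*z - 2*z
(∇×G)₂ = ∂G₁/∂z − ∂G₃/∂x = -z
(∇×G)₃ = ∂G₂/∂x − ∂G₁/∂y = -18*x^2 - 8*y + 4
∇×G = (-4*y*z - 2*z, -z, -18*x^2 - 8*y + 4)
At (3, 1, 3): (-18, -3, -166).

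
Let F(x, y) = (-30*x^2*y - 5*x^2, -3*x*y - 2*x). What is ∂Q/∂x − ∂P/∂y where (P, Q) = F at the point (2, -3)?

∂F₂/∂x = -3*y - 2
∂F₁/∂y = -30*x^2
Scalar curl = 30*x^2 - 3*y - 2
At (2, -3): 127.

127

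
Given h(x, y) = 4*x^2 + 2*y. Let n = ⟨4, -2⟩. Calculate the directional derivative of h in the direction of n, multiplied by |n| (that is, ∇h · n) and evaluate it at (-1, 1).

-36

∂h/∂x = 8*x
∂h/∂y = 2
∇h at (-1, 1) = (-8, 2)
∇h · n = (-8)(4) + (2)(-2) = -36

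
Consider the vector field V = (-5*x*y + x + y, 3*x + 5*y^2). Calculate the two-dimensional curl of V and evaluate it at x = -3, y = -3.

∂V₂/∂x = 3
∂V₁/∂y = -5*x + 1
Scalar curl = 5*x + 2
At (-3, -3): -13.

-13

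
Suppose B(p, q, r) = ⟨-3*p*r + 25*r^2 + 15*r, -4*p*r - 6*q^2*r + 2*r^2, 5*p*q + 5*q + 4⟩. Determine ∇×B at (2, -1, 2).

(21, 114, -8)

(∇×B)₁ = ∂B₃/∂q − ∂B₂/∂r = 9*p + 6*q^2 - 4*r + 5
(∇×B)₂ = ∂B₁/∂r − ∂B₃/∂p = -3*p - 5*q + 50*r + 15
(∇×B)₃ = ∂B₂/∂p − ∂B₁/∂q = -4*r
∇×B = (9*p + 6*q^2 - 4*r + 5, -3*p - 5*q + 50*r + 15, -4*r)
At (2, -1, 2): (21, 114, -8).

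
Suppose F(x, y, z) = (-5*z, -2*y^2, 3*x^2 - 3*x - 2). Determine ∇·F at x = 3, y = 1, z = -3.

∂F₁/∂x = 0
∂F₂/∂y = -4*y
∂F₃/∂z = 0
∇·F = -4*y
At (3, 1, -3): -4.

-4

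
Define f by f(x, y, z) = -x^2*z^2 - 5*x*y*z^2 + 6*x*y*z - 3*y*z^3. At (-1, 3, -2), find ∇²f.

∂²f/∂x² = -2*z^2
∂²f/∂y² = 0
∂²f/∂z² = -2*(x^2 + 5*x*y + 9*y*z)
∇²f = -2*x^2 - 10*x*y - 18*y*z - 2*z^2
At (-1, 3, -2): 128.

128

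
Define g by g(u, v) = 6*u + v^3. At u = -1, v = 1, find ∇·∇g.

∂²g/∂u² = 0
∂²g/∂v² = 6*v
∇²g = 6*v
At (-1, 1): 6.

6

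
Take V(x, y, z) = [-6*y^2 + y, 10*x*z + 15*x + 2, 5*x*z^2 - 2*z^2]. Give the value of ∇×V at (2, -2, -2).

(∇×V)₁ = ∂V₃/∂y − ∂V₂/∂z = -10*x
(∇×V)₂ = ∂V₁/∂z − ∂V₃/∂x = -5*z^2
(∇×V)₃ = ∂V₂/∂x − ∂V₁/∂y = 12*y + 10*z + 14
∇×V = (-10*x, -5*z^2, 12*y + 10*z + 14)
At (2, -2, -2): (-20, -20, -30).

(-20, -20, -30)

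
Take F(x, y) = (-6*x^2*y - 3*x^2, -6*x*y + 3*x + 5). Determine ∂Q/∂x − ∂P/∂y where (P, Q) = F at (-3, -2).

69

∂F₂/∂x = -6*y + 3
∂F₁/∂y = -6*x^2
Scalar curl = 6*x^2 - 6*y + 3
At (-3, -2): 69.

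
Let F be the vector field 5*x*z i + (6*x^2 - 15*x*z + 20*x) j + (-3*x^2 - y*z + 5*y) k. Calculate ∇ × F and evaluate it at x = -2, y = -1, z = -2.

(∇×F)₁ = ∂F₃/∂y − ∂F₂/∂z = 15*x - z + 5
(∇×F)₂ = ∂F₁/∂z − ∂F₃/∂x = 11*x
(∇×F)₃ = ∂F₂/∂x − ∂F₁/∂y = 12*x - 15*z + 20
∇×F = (15*x - z + 5, 11*x, 12*x - 15*z + 20)
At (-2, -1, -2): (-23, -22, 26).

(-23, -22, 26)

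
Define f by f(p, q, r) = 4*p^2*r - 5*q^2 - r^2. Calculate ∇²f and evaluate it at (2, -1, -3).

∂²f/∂p² = 8*r
∂²f/∂q² = -10
∂²f/∂r² = -2
∇²f = 8*r - 12
At (2, -1, -3): -36.

-36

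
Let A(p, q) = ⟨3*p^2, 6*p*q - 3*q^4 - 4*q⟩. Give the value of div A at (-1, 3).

∂A₁/∂p = 6*p
∂A₂/∂q = 6*p - 12*q^3 - 4
∇·A = 12*p - 12*q^3 - 4
At (-1, 3): -340.

-340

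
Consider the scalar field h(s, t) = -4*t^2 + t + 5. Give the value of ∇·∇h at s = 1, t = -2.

-8

∂²h/∂s² = 0
∂²h/∂t² = -8
∇²h = -8
At (1, -2): -8.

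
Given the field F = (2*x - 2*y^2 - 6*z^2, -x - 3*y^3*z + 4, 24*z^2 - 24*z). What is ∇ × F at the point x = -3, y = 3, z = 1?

(∇×F)₁ = ∂F₃/∂y − ∂F₂/∂z = 3*y^3
(∇×F)₂ = ∂F₁/∂z − ∂F₃/∂x = -12*z
(∇×F)₃ = ∂F₂/∂x − ∂F₁/∂y = 4*y - 1
∇×F = (3*y^3, -12*z, 4*y - 1)
At (-3, 3, 1): (81, -12, 11).

(81, -12, 11)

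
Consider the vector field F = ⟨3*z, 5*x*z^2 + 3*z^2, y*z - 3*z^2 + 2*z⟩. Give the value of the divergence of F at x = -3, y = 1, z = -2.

15

∂F₁/∂x = 0
∂F₂/∂y = 0
∂F₃/∂z = y - 6*z + 2
∇·F = y - 6*z + 2
At (-3, 1, -2): 15.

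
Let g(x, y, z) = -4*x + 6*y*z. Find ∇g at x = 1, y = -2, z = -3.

∂g/∂x = -4
∂g/∂y = 6*z
∂g/∂z = 6*y
∇g = (-4, 6*z, 6*y)
At (1, -2, -3): (-4, -18, -12).

(-4, -18, -12)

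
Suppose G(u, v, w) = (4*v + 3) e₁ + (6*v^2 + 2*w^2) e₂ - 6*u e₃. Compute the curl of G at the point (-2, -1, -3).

(12, 6, -4)

(∇×G)₁ = ∂G₃/∂v − ∂G₂/∂w = -4*w
(∇×G)₂ = ∂G₁/∂w − ∂G₃/∂u = 6
(∇×G)₃ = ∂G₂/∂u − ∂G₁/∂v = -4
∇×G = (-4*w, 6, -4)
At (-2, -1, -3): (12, 6, -4).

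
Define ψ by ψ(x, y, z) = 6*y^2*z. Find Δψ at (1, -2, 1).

∂²ψ/∂x² = 0
∂²ψ/∂y² = 12*z
∂²ψ/∂z² = 0
∇²ψ = 12*z
At (1, -2, 1): 12.

12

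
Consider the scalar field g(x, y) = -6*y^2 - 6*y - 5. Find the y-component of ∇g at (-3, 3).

(∇g)_2 = ∂g/∂y = -12*y - 6
At (-3, 3): -42.

-42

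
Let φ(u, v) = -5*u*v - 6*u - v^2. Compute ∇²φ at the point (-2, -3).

∂²φ/∂u² = 0
∂²φ/∂v² = -2
∇²φ = -2
At (-2, -3): -2.

-2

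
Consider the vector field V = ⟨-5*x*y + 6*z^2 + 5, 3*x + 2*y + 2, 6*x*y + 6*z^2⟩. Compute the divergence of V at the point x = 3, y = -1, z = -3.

-29

∂V₁/∂x = -5*y
∂V₂/∂y = 2
∂V₃/∂z = 12*z
∇·V = -5*y + 12*z + 2
At (3, -1, -3): -29.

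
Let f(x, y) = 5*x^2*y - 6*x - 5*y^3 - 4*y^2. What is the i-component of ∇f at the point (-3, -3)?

(∇f)_1 = ∂f/∂x = 10*x*y - 6
At (-3, -3): 84.

84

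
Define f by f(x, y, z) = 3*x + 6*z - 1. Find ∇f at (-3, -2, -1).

∂f/∂x = 3
∂f/∂y = 0
∂f/∂z = 6
∇f = (3, 0, 6)
At (-3, -2, -1): (3, 0, 6).

(3, 0, 6)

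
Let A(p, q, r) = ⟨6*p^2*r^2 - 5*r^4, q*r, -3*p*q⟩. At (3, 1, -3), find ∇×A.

(-10, 219, 0)

(∇×A)₁ = ∂A₃/∂q − ∂A₂/∂r = -3*p - q
(∇×A)₂ = ∂A₁/∂r − ∂A₃/∂p = 12*p^2*r + 3*q - 20*r^3
(∇×A)₃ = ∂A₂/∂p − ∂A₁/∂q = 0
∇×A = (-3*p - q, 12*p^2*r + 3*q - 20*r^3, 0)
At (3, 1, -3): (-10, 219, 0).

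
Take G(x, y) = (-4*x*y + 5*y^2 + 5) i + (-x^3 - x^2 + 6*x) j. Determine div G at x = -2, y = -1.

4

∂G₁/∂x = -4*y
∂G₂/∂y = 0
∇·G = -4*y
At (-2, -1): 4.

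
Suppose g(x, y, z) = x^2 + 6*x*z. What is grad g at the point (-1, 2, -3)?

(-20, 0, -6)

∂g/∂x = 2*x + 6*z
∂g/∂y = 0
∂g/∂z = 6*x
∇g = (2*x + 6*z, 0, 6*x)
At (-1, 2, -3): (-20, 0, -6).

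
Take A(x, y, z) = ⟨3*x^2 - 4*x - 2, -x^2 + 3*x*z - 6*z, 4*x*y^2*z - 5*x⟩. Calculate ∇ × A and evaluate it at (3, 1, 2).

(∇×A)₁ = ∂A₃/∂y − ∂A₂/∂z = 8*x*y*z - 3*x + 6
(∇×A)₂ = ∂A₁/∂z − ∂A₃/∂x = -4*y^2*z + 5
(∇×A)₃ = ∂A₂/∂x − ∂A₁/∂y = -2*x + 3*z
∇×A = (8*x*y*z - 3*x + 6, -4*y^2*z + 5, -2*x + 3*z)
At (3, 1, 2): (45, -3, 0).

(45, -3, 0)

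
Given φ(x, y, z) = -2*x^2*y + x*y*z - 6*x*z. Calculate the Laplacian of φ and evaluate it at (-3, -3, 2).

12

∂²φ/∂x² = -4*y
∂²φ/∂y² = 0
∂²φ/∂z² = 0
∇²φ = -4*y
At (-3, -3, 2): 12.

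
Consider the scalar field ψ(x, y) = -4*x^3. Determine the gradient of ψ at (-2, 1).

∂ψ/∂x = -12*x^2
∂ψ/∂y = 0
∇ψ = (-12*x^2, 0)
At (-2, 1): (-48, 0).

(-48, 0)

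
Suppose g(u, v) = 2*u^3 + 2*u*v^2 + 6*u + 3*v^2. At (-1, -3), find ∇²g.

-10

∂²g/∂u² = 12*u
∂²g/∂v² = 2*(2*u + 3)
∇²g = 16*u + 6
At (-1, -3): -10.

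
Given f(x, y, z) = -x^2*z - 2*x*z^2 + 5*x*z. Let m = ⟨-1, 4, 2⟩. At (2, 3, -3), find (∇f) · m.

81

∂f/∂x = -2*x*z - 2*z^2 + 5*z
∂f/∂y = 0
∂f/∂z = -x^2 - 4*x*z + 5*x
∇f at (2, 3, -3) = (-21, 0, 30)
∇f · m = (-21)(-1) + (0)(4) + (30)(2) = 81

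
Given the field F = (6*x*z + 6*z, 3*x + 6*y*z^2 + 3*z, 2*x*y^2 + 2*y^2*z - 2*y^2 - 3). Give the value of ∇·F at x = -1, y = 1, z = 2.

∂F₁/∂x = 6*z
∂F₂/∂y = 6*z^2
∂F₃/∂z = 2*y^2
∇·F = 2*y^2 + 6*z^2 + 6*z
At (-1, 1, 2): 38.

38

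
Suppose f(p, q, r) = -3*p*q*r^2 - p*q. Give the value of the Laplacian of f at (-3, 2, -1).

36

∂²f/∂p² = 0
∂²f/∂q² = 0
∂²f/∂r² = -6*p*q
∇²f = -6*p*q
At (-3, 2, -1): 36.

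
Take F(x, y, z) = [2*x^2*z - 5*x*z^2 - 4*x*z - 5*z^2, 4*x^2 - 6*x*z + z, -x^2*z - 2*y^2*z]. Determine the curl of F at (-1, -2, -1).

(-15, 8, -2)

(∇×F)₁ = ∂F₃/∂y − ∂F₂/∂z = 6*x - 4*y*z - 1
(∇×F)₂ = ∂F₁/∂z − ∂F₃/∂x = 2*x^2 - 8*x*z - 4*x - 10*z
(∇×F)₃ = ∂F₂/∂x − ∂F₁/∂y = 8*x - 6*z
∇×F = (6*x - 4*y*z - 1, 2*x^2 - 8*x*z - 4*x - 10*z, 8*x - 6*z)
At (-1, -2, -1): (-15, 8, -2).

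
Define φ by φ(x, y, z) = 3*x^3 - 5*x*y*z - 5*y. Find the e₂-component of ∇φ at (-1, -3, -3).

-20

(∇φ)_2 = ∂φ/∂y = -5*x*z - 5
At (-1, -3, -3): -20.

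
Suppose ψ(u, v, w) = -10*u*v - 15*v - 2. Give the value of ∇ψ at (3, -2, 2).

∂ψ/∂u = -10*v
∂ψ/∂v = -10*u - 15
∂ψ/∂w = 0
∇ψ = (-10*v, -10*u - 15, 0)
At (3, -2, 2): (20, -45, 0).

(20, -45, 0)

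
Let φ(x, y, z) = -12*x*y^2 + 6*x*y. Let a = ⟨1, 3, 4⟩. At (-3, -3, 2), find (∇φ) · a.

∂φ/∂x = -12*y^2 + 6*y
∂φ/∂y = -24*x*y + 6*x
∂φ/∂z = 0
∇φ at (-3, -3, 2) = (-126, -234, 0)
∇φ · a = (-126)(1) + (-234)(3) + (0)(4) = -828

-828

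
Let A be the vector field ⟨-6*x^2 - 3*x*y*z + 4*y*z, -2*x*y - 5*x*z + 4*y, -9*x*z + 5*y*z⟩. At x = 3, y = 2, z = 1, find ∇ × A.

(∇×A)₁ = ∂A₃/∂y − ∂A₂/∂z = 5*x + 5*z
(∇×A)₂ = ∂A₁/∂z − ∂A₃/∂x = -3*x*y + 4*y + 9*z
(∇×A)₃ = ∂A₂/∂x − ∂A₁/∂y = 3*x*z - 2*y - 9*z
∇×A = (5*x + 5*z, -3*x*y + 4*y + 9*z, 3*x*z - 2*y - 9*z)
At (3, 2, 1): (20, -1, -4).

(20, -1, -4)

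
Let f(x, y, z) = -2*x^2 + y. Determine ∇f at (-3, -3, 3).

∂f/∂x = -4*x
∂f/∂y = 1
∂f/∂z = 0
∇f = (-4*x, 1, 0)
At (-3, -3, 3): (12, 1, 0).

(12, 1, 0)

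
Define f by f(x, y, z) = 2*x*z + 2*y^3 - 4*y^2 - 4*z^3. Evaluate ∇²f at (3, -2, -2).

16

∂²f/∂x² = 0
∂²f/∂y² = 4*(3*y - 2)
∂²f/∂z² = -24*z
∇²f = 12*y - 24*z - 8
At (3, -2, -2): 16.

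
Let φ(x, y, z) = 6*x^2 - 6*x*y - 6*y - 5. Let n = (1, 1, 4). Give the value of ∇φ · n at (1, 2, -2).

-12

∂φ/∂x = 12*x - 6*y
∂φ/∂y = -6*x - 6
∂φ/∂z = 0
∇φ at (1, 2, -2) = (0, -12, 0)
∇φ · n = (0)(1) + (-12)(1) + (0)(4) = -12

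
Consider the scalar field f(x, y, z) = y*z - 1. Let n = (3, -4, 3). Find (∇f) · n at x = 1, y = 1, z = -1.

7

∂f/∂x = 0
∂f/∂y = z
∂f/∂z = y
∇f at (1, 1, -1) = (0, -1, 1)
∇f · n = (0)(3) + (-1)(-4) + (1)(3) = 7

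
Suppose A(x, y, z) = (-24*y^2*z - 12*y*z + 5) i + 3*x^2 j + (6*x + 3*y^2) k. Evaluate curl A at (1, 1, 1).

(∇×A)₁ = ∂A₃/∂y − ∂A₂/∂z = 6*y
(∇×A)₂ = ∂A₁/∂z − ∂A₃/∂x = -24*y^2 - 12*y - 6
(∇×A)₃ = ∂A₂/∂x − ∂A₁/∂y = 6*x + 48*y*z + 12*z
∇×A = (6*y, -24*y^2 - 12*y - 6, 6*x + 48*y*z + 12*z)
At (1, 1, 1): (6, -42, 66).

(6, -42, 66)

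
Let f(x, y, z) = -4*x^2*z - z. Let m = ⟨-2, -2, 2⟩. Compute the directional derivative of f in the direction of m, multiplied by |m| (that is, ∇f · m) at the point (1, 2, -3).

∂f/∂x = -8*x*z
∂f/∂y = 0
∂f/∂z = -4*x^2 - 1
∇f at (1, 2, -3) = (24, 0, -5)
∇f · m = (24)(-2) + (0)(-2) + (-5)(2) = -58

-58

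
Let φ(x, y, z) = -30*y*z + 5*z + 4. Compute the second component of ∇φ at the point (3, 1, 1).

-30

(∇φ)_2 = ∂φ/∂y = -30*z
At (3, 1, 1): -30.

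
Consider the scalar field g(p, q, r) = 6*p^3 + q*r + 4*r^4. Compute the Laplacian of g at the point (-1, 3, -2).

156

∂²g/∂p² = 36*p
∂²g/∂q² = 0
∂²g/∂r² = 48*r^2
∇²g = 36*p + 48*r^2
At (-1, 3, -2): 156.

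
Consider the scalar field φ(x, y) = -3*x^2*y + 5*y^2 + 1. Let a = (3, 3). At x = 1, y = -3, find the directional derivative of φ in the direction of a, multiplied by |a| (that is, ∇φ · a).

-45

∂φ/∂x = -6*x*y
∂φ/∂y = -3*x^2 + 10*y
∇φ at (1, -3) = (18, -33)
∇φ · a = (18)(3) + (-33)(3) = -45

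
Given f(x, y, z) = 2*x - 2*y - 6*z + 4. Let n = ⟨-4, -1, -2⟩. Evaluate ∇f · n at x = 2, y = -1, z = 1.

6

∂f/∂x = 2
∂f/∂y = -2
∂f/∂z = -6
∇f at (2, -1, 1) = (2, -2, -6)
∇f · n = (2)(-4) + (-2)(-1) + (-6)(-2) = 6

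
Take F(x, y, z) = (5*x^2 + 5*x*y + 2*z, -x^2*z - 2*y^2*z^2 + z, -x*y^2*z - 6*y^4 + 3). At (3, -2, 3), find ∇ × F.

(284, 14, -33)

(∇×F)₁ = ∂F₃/∂y − ∂F₂/∂z = x^2 - 2*x*y*z - 24*y^3 + 4*y^2*z - 1
(∇×F)₂ = ∂F₁/∂z − ∂F₃/∂x = y^2*z + 2
(∇×F)₃ = ∂F₂/∂x − ∂F₁/∂y = -2*x*z - 5*x
∇×F = (x^2 - 2*x*y*z - 24*y^3 + 4*y^2*z - 1, y^2*z + 2, -2*x*z - 5*x)
At (3, -2, 3): (284, 14, -33).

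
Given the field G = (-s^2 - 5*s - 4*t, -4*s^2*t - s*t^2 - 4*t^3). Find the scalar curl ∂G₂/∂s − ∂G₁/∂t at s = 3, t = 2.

-48

∂G₂/∂s = -8*s*t - t^2
∂G₁/∂t = -4
Scalar curl = -8*s*t - t^2 + 4
At (3, 2): -48.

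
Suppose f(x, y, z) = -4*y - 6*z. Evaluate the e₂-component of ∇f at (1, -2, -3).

(∇f)_2 = ∂f/∂y = -4
At (1, -2, -3): -4.

-4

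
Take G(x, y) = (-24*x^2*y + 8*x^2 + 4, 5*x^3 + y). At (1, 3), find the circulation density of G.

∂G₂/∂x = 15*x^2
∂G₁/∂y = -24*x^2
Scalar curl = 39*x^2
At (1, 3): 39.

39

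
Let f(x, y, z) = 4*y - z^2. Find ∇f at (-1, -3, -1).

∂f/∂x = 0
∂f/∂y = 4
∂f/∂z = -2*z
∇f = (0, 4, -2*z)
At (-1, -3, -1): (0, 4, 2).

(0, 4, 2)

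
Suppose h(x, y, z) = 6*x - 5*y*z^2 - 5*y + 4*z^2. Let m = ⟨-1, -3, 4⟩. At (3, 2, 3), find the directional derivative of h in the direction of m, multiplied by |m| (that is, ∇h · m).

0

∂h/∂x = 6
∂h/∂y = -5*z^2 - 5
∂h/∂z = -10*y*z + 8*z
∇h at (3, 2, 3) = (6, -50, -36)
∇h · m = (6)(-1) + (-50)(-3) + (-36)(4) = 0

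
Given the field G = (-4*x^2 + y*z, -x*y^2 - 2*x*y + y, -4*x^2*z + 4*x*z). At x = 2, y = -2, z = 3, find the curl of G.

(∇×G)₁ = ∂G₃/∂y − ∂G₂/∂z = 0
(∇×G)₂ = ∂G₁/∂z − ∂G₃/∂x = 8*x*z + y - 4*z
(∇×G)₃ = ∂G₂/∂x − ∂G₁/∂y = -y^2 - 2*y - z
∇×G = (0, 8*x*z + y - 4*z, -y^2 - 2*y - z)
At (2, -2, 3): (0, 34, -3).

(0, 34, -3)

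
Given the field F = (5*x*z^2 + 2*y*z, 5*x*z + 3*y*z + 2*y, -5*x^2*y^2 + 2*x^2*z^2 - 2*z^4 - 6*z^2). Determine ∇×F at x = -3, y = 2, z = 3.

(∇×F)₁ = ∂F₃/∂y − ∂F₂/∂z = -10*x^2*y - 5*x - 3*y
(∇×F)₂ = ∂F₁/∂z − ∂F₃/∂x = 10*x*y^2 - 4*x*z^2 + 10*x*z + 2*y
(∇×F)₃ = ∂F₂/∂x − ∂F₁/∂y = 3*z
∇×F = (-10*x^2*y - 5*x - 3*y, 10*x*y^2 - 4*x*z^2 + 10*x*z + 2*y, 3*z)
At (-3, 2, 3): (-171, -98, 9).

(-171, -98, 9)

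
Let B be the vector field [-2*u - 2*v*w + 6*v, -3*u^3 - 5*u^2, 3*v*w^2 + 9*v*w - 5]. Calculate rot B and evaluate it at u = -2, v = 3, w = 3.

(∇×B)₁ = ∂B₃/∂v − ∂B₂/∂w = 3*w^2 + 9*w
(∇×B)₂ = ∂B₁/∂w − ∂B₃/∂u = -2*v
(∇×B)₃ = ∂B₂/∂u − ∂B₁/∂v = -9*u^2 - 10*u + 2*w - 6
∇×B = (3*w^2 + 9*w, -2*v, -9*u^2 - 10*u + 2*w - 6)
At (-2, 3, 3): (54, -6, -16).

(54, -6, -16)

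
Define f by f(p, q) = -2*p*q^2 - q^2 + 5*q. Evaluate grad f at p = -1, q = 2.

∂f/∂p = -2*q^2
∂f/∂q = -4*p*q - 2*q + 5
∇f = (-2*q^2, -4*p*q - 2*q + 5)
At (-1, 2): (-8, 9).

(-8, 9)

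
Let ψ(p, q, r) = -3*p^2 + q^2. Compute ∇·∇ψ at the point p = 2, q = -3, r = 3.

-4

∂²ψ/∂p² = -6
∂²ψ/∂q² = 2
∂²ψ/∂r² = 0
∇²ψ = -4
At (2, -3, 3): -4.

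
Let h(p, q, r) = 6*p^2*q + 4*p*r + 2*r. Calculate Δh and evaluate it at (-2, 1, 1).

12

∂²h/∂p² = 12*q
∂²h/∂q² = 0
∂²h/∂r² = 0
∇²h = 12*q
At (-2, 1, 1): 12.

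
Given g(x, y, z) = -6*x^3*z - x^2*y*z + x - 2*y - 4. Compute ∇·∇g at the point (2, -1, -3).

∂²g/∂x² = -2*z*(18*x + y)
∂²g/∂y² = 0
∂²g/∂z² = 0
∇²g = -36*x*z - 2*y*z
At (2, -1, -3): 210.

210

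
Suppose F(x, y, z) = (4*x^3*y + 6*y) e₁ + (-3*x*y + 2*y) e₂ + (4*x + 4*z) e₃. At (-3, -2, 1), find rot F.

(∇×F)₁ = ∂F₃/∂y − ∂F₂/∂z = 0
(∇×F)₂ = ∂F₁/∂z − ∂F₃/∂x = -4
(∇×F)₃ = ∂F₂/∂x − ∂F₁/∂y = -4*x^3 - 3*y - 6
∇×F = (0, -4, -4*x^3 - 3*y - 6)
At (-3, -2, 1): (0, -4, 108).

(0, -4, 108)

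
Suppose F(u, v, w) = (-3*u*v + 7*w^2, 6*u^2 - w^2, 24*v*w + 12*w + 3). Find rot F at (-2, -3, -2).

(∇×F)₁ = ∂F₃/∂v − ∂F₂/∂w = 26*w
(∇×F)₂ = ∂F₁/∂w − ∂F₃/∂u = 14*w
(∇×F)₃ = ∂F₂/∂u − ∂F₁/∂v = 15*u
∇×F = (26*w, 14*w, 15*u)
At (-2, -3, -2): (-52, -28, -30).

(-52, -28, -30)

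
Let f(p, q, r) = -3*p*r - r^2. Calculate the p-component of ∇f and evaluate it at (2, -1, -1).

3

(∇f)_1 = ∂f/∂p = -3*r
At (2, -1, -1): 3.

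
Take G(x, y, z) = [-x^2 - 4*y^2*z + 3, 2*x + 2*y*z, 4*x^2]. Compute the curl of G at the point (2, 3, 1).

(∇×G)₁ = ∂G₃/∂y − ∂G₂/∂z = -2*y
(∇×G)₂ = ∂G₁/∂z − ∂G₃/∂x = -8*x - 4*y^2
(∇×G)₃ = ∂G₂/∂x − ∂G₁/∂y = 8*y*z + 2
∇×G = (-2*y, -8*x - 4*y^2, 8*y*z + 2)
At (2, 3, 1): (-6, -52, 26).

(-6, -52, 26)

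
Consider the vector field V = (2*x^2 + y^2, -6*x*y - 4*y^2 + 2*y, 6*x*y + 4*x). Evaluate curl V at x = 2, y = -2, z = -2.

(∇×V)₁ = ∂V₃/∂y − ∂V₂/∂z = 6*x
(∇×V)₂ = ∂V₁/∂z − ∂V₃/∂x = -6*y - 4
(∇×V)₃ = ∂V₂/∂x − ∂V₁/∂y = -8*y
∇×V = (6*x, -6*y - 4, -8*y)
At (2, -2, -2): (12, 8, 16).

(12, 8, 16)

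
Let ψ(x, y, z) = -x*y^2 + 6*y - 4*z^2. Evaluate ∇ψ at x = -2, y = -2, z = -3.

(-4, -2, 24)

∂ψ/∂x = -y^2
∂ψ/∂y = -2*x*y + 6
∂ψ/∂z = -8*z
∇ψ = (-y^2, -2*x*y + 6, -8*z)
At (-2, -2, -3): (-4, -2, 24).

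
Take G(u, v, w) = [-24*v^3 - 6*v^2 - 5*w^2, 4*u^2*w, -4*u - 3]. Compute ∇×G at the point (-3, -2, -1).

(∇×G)₁ = ∂G₃/∂v − ∂G₂/∂w = -4*u^2
(∇×G)₂ = ∂G₁/∂w − ∂G₃/∂u = -10*w + 4
(∇×G)₃ = ∂G₂/∂u − ∂G₁/∂v = 8*u*w + 72*v^2 + 12*v
∇×G = (-4*u^2, -10*w + 4, 8*u*w + 72*v^2 + 12*v)
At (-3, -2, -1): (-36, 14, 288).

(-36, 14, 288)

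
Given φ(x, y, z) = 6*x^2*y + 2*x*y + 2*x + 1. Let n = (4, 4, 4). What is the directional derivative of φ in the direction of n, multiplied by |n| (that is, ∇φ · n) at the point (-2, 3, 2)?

-176

∂φ/∂x = 12*x*y + 2*y + 2
∂φ/∂y = 6*x^2 + 2*x
∂φ/∂z = 0
∇φ at (-2, 3, 2) = (-64, 20, 0)
∇φ · n = (-64)(4) + (20)(4) + (0)(4) = -176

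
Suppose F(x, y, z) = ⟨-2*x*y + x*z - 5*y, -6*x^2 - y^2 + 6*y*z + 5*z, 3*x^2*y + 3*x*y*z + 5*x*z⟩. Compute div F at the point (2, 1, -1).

∂F₁/∂x = -2*y + z
∂F₂/∂y = -2*y + 6*z
∂F₃/∂z = 3*x*y + 5*x
∇·F = 3*x*y + 5*x - 4*y + 7*z
At (2, 1, -1): 5.

5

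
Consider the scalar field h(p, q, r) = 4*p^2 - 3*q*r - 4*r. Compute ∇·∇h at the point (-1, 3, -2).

8

∂²h/∂p² = 8
∂²h/∂q² = 0
∂²h/∂r² = 0
∇²h = 8
At (-1, 3, -2): 8.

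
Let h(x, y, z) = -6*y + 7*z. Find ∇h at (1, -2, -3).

∂h/∂x = 0
∂h/∂y = -6
∂h/∂z = 7
∇h = (0, -6, 7)
At (1, -2, -3): (0, -6, 7).

(0, -6, 7)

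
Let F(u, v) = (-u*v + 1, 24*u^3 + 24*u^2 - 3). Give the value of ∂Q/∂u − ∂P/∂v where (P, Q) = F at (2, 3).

∂F₂/∂u = 72*u^2 + 48*u
∂F₁/∂v = -u
Scalar curl = 72*u^2 + 49*u
At (2, 3): 386.

386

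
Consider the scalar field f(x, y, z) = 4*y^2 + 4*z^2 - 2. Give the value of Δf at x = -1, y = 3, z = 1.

∂²f/∂x² = 0
∂²f/∂y² = 8
∂²f/∂z² = 8
∇²f = 16
At (-1, 3, 1): 16.

16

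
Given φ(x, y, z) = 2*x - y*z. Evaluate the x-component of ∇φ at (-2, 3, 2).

(∇φ)_1 = ∂φ/∂x = 2
At (-2, 3, 2): 2.

2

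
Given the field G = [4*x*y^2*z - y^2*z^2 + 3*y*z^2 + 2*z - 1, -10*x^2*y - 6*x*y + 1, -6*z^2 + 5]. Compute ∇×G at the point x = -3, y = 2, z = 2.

(∇×G)₁ = ∂G₃/∂y − ∂G₂/∂z = 0
(∇×G)₂ = ∂G₁/∂z − ∂G₃/∂x = 4*x*y^2 - 2*y^2*z + 6*y*z + 2
(∇×G)₃ = ∂G₂/∂x − ∂G₁/∂y = -8*x*y*z - 20*x*y + 2*y*z^2 - 6*y - 3*z^2
∇×G = (0, 4*x*y^2 - 2*y^2*z + 6*y*z + 2, -8*x*y*z - 20*x*y + 2*y*z^2 - 6*y - 3*z^2)
At (-3, 2, 2): (0, -38, 208).

(0, -38, 208)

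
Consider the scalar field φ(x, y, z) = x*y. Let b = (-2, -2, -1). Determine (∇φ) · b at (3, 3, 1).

∂φ/∂x = y
∂φ/∂y = x
∂φ/∂z = 0
∇φ at (3, 3, 1) = (3, 3, 0)
∇φ · b = (3)(-2) + (3)(-2) + (0)(-1) = -12

-12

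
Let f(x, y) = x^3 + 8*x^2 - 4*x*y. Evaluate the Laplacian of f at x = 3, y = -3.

34

∂²f/∂x² = 2*(3*x + 8)
∂²f/∂y² = 0
∇²f = 6*x + 16
At (3, -3): 34.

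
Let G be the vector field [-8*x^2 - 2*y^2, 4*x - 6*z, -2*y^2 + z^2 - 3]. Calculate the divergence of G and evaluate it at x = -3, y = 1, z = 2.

∂G₁/∂x = -16*x
∂G₂/∂y = 0
∂G₃/∂z = 2*z
∇·G = -16*x + 2*z
At (-3, 1, 2): 52.

52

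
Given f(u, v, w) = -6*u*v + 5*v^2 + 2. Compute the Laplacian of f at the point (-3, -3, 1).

10

∂²f/∂u² = 0
∂²f/∂v² = 10
∂²f/∂w² = 0
∇²f = 10
At (-3, -3, 1): 10.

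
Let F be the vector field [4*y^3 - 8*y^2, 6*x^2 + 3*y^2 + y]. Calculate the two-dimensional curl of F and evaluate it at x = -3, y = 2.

∂F₂/∂x = 12*x
∂F₁/∂y = 12*y^2 - 16*y
Scalar curl = 12*x - 12*y^2 + 16*y
At (-3, 2): -52.

-52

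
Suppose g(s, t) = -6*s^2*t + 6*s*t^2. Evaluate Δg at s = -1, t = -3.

∂²g/∂s² = -12*t
∂²g/∂t² = 12*s
∇²g = 12*s - 12*t
At (-1, -3): 24.

24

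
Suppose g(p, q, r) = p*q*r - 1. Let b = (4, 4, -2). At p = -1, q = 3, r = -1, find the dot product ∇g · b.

-2

∂g/∂p = q*r
∂g/∂q = p*r
∂g/∂r = p*q
∇g at (-1, 3, -1) = (-3, 1, -3)
∇g · b = (-3)(4) + (1)(4) + (-3)(-2) = -2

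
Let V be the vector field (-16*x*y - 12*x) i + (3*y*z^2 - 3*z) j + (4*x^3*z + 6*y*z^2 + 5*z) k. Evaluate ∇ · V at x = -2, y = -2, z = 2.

∂V₁/∂x = -16*y - 12
∂V₂/∂y = 3*z^2
∂V₃/∂z = 4*x^3 + 12*y*z + 5
∇·V = 4*x^3 + 12*y*z - 16*y + 3*z^2 - 7
At (-2, -2, 2): -43.

-43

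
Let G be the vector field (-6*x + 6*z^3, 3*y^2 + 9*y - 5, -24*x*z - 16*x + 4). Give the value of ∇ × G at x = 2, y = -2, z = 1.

(0, 58, 0)

(∇×G)₁ = ∂G₃/∂y − ∂G₂/∂z = 0
(∇×G)₂ = ∂G₁/∂z − ∂G₃/∂x = 18*z^2 + 24*z + 16
(∇×G)₃ = ∂G₂/∂x − ∂G₁/∂y = 0
∇×G = (0, 18*z^2 + 24*z + 16, 0)
At (2, -2, 1): (0, 58, 0).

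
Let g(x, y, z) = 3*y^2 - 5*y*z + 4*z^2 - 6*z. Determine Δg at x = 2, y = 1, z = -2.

∂²g/∂x² = 0
∂²g/∂y² = 6
∂²g/∂z² = 8
∇²g = 14
At (2, 1, -2): 14.

14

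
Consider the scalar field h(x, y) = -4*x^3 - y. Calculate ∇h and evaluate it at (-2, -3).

∂h/∂x = -12*x^2
∂h/∂y = -1
∇h = (-12*x^2, -1)
At (-2, -3): (-48, -1).

(-48, -1)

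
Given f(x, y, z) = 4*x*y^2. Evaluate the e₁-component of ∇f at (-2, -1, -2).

(∇f)_1 = ∂f/∂x = 4*y^2
At (-2, -1, -2): 4.

4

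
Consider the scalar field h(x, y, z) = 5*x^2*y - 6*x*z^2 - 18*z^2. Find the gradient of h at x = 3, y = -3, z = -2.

∂h/∂x = 10*x*y - 6*z^2
∂h/∂y = 5*x^2
∂h/∂z = -12*x*z - 36*z
∇h = (10*x*y - 6*z^2, 5*x^2, -12*x*z - 36*z)
At (3, -3, -2): (-114, 45, 144).

(-114, 45, 144)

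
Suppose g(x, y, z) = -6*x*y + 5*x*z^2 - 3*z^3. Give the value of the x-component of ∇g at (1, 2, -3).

33

(∇g)_1 = ∂g/∂x = -6*y + 5*z^2
At (1, 2, -3): 33.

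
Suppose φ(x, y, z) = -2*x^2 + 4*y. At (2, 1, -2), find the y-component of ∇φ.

4

(∇φ)_2 = ∂φ/∂y = 4
At (2, 1, -2): 4.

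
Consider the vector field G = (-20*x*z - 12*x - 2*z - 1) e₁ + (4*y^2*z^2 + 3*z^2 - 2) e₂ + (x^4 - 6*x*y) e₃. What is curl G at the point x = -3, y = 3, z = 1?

(-60, 184, 0)

(∇×G)₁ = ∂G₃/∂y − ∂G₂/∂z = -6*x - 8*y^2*z - 6*z
(∇×G)₂ = ∂G₁/∂z − ∂G₃/∂x = -4*x^3 - 20*x + 6*y - 2
(∇×G)₃ = ∂G₂/∂x − ∂G₁/∂y = 0
∇×G = (-6*x - 8*y^2*z - 6*z, -4*x^3 - 20*x + 6*y - 2, 0)
At (-3, 3, 1): (-60, 184, 0).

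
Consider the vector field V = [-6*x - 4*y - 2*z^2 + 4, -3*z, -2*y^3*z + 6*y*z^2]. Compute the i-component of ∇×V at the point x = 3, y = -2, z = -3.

129

(∇×V)_1 = ∂V₃/∂y − ∂V₂/∂z
= -6*y^2*z + 6*z^2 − (-3)
= -6*y^2*z + 6*z^2 + 3
At (3, -2, -3): 129.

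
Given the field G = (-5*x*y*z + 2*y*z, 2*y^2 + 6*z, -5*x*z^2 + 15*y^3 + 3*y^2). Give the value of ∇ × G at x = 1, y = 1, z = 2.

(45, 17, 6)

(∇×G)₁ = ∂G₃/∂y − ∂G₂/∂z = 45*y^2 + 6*y - 6
(∇×G)₂ = ∂G₁/∂z − ∂G₃/∂x = -5*x*y + 2*y + 5*z^2
(∇×G)₃ = ∂G₂/∂x − ∂G₁/∂y = 5*x*z - 2*z
∇×G = (45*y^2 + 6*y - 6, -5*x*y + 2*y + 5*z^2, 5*x*z - 2*z)
At (1, 1, 2): (45, 17, 6).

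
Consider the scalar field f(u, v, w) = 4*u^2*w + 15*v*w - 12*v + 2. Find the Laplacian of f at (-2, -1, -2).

∂²f/∂u² = 8*w
∂²f/∂v² = 0
∂²f/∂w² = 0
∇²f = 8*w
At (-2, -1, -2): -16.

-16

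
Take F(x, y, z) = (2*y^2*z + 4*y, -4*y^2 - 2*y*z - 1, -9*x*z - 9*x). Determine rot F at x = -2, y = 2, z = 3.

(4, 44, -28)

(∇×F)₁ = ∂F₃/∂y − ∂F₂/∂z = 2*y
(∇×F)₂ = ∂F₁/∂z − ∂F₃/∂x = 2*y^2 + 9*z + 9
(∇×F)₃ = ∂F₂/∂x − ∂F₁/∂y = -4*y*z - 4
∇×F = (2*y, 2*y^2 + 9*z + 9, -4*y*z - 4)
At (-2, 2, 3): (4, 44, -28).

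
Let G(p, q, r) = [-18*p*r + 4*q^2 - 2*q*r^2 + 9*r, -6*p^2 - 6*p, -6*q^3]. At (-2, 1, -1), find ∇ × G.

(-18, 49, 12)

(∇×G)₁ = ∂G₃/∂q − ∂G₂/∂r = -18*q^2
(∇×G)₂ = ∂G₁/∂r − ∂G₃/∂p = -18*p - 4*q*r + 9
(∇×G)₃ = ∂G₂/∂p − ∂G₁/∂q = -12*p - 8*q + 2*r^2 - 6
∇×G = (-18*q^2, -18*p - 4*q*r + 9, -12*p - 8*q + 2*r^2 - 6)
At (-2, 1, -1): (-18, 49, 12).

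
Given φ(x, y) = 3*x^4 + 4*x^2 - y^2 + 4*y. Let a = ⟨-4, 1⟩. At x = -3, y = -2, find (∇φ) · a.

∂φ/∂x = 12*x^3 + 8*x
∂φ/∂y = -2*y + 4
∇φ at (-3, -2) = (-348, 8)
∇φ · a = (-348)(-4) + (8)(1) = 1400

1400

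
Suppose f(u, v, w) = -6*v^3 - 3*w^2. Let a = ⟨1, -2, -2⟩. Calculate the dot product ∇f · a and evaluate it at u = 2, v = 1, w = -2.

∂f/∂u = 0
∂f/∂v = -18*v^2
∂f/∂w = -6*w
∇f at (2, 1, -2) = (0, -18, 12)
∇f · a = (0)(1) + (-18)(-2) + (12)(-2) = 12

12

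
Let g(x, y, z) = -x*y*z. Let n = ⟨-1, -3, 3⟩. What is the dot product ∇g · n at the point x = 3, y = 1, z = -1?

-19

∂g/∂x = -y*z
∂g/∂y = -x*z
∂g/∂z = -x*y
∇g at (3, 1, -1) = (1, 3, -3)
∇g · n = (1)(-1) + (3)(-3) + (-3)(3) = -19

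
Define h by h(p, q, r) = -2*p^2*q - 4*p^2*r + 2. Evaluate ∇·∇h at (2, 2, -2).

∂²h/∂p² = -4*(q + 2*r)
∂²h/∂q² = 0
∂²h/∂r² = 0
∇²h = -4*q - 8*r
At (2, 2, -2): 8.

8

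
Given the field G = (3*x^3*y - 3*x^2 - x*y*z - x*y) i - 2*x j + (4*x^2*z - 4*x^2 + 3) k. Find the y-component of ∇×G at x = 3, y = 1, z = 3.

(∇×G)_2 = ∂G₁/∂z − ∂G₃/∂x
= -x*y − (8*x*z - 8*x)
= -x*y - 8*x*z + 8*x
At (3, 1, 3): -51.

-51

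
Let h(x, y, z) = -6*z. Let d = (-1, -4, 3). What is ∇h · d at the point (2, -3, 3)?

-18

∂h/∂x = 0
∂h/∂y = 0
∂h/∂z = -6
∇h at (2, -3, 3) = (0, 0, -6)
∇h · d = (0)(-1) + (0)(-4) + (-6)(3) = -18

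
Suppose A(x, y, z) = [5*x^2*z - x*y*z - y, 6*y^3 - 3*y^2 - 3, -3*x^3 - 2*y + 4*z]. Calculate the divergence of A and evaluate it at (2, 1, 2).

∂A₁/∂x = 10*x*z - y*z
∂A₂/∂y = 18*y^2 - 6*y
∂A₃/∂z = 4
∇·A = 10*x*z + 18*y^2 - y*z - 6*y + 4
At (2, 1, 2): 54.

54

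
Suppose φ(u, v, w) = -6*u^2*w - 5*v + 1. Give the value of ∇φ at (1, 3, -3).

(36, -5, -6)

∂φ/∂u = -12*u*w
∂φ/∂v = -5
∂φ/∂w = -6*u^2
∇φ = (-12*u*w, -5, -6*u^2)
At (1, 3, -3): (36, -5, -6).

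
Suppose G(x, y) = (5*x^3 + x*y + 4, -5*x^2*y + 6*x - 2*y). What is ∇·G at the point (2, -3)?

∂G₁/∂x = 15*x^2 + y
∂G₂/∂y = -5*x^2 - 2
∇·G = 10*x^2 + y - 2
At (2, -3): 35.

35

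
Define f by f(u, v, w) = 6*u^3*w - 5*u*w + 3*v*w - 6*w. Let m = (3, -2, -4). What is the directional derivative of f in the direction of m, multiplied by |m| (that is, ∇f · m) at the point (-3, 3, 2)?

1506

∂f/∂u = 18*u^2*w - 5*w
∂f/∂v = 3*w
∂f/∂w = 6*u^3 - 5*u + 3*v - 6
∇f at (-3, 3, 2) = (314, 6, -144)
∇f · m = (314)(3) + (6)(-2) + (-144)(-4) = 1506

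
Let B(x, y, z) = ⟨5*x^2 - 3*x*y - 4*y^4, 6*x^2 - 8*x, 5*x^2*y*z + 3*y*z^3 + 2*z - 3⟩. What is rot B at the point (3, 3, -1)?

(∇×B)₁ = ∂B₃/∂y − ∂B₂/∂z = 5*x^2*z + 3*z^3
(∇×B)₂ = ∂B₁/∂z − ∂B₃/∂x = -10*x*y*z
(∇×B)₃ = ∂B₂/∂x − ∂B₁/∂y = 15*x + 16*y^3 - 8
∇×B = (5*x^2*z + 3*z^3, -10*x*y*z, 15*x + 16*y^3 - 8)
At (3, 3, -1): (-48, 90, 469).

(-48, 90, 469)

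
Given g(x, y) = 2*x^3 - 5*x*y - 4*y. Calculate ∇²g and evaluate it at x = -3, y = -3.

∂²g/∂x² = 12*x
∂²g/∂y² = 0
∇²g = 12*x
At (-3, -3): -36.

-36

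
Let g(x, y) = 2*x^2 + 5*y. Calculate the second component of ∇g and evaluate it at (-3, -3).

5

(∇g)_2 = ∂g/∂y = 5
At (-3, -3): 5.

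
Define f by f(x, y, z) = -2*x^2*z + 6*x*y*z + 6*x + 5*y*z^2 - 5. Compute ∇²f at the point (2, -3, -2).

∂²f/∂x² = -4*z
∂²f/∂y² = 0
∂²f/∂z² = 10*y
∇²f = 10*y - 4*z
At (2, -3, -2): -22.

-22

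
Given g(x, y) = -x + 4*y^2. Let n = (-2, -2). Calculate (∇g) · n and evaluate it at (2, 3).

-46

∂g/∂x = -1
∂g/∂y = 8*y
∇g at (2, 3) = (-1, 24)
∇g · n = (-1)(-2) + (24)(-2) = -46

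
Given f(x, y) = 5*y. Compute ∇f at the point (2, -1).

∂f/∂x = 0
∂f/∂y = 5
∇f = (0, 5)
At (2, -1): (0, 5).

(0, 5)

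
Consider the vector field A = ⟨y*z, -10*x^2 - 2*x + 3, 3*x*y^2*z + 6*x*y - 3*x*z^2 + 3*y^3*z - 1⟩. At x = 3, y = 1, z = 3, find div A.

∂A₁/∂x = 0
∂A₂/∂y = 0
∂A₃/∂z = 3*x*y^2 - 6*x*z + 3*y^3
∇·A = 3*x*y^2 - 6*x*z + 3*y^3
At (3, 1, 3): -42.

-42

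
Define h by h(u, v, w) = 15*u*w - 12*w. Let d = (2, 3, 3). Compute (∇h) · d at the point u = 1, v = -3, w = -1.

-21

∂h/∂u = 15*w
∂h/∂v = 0
∂h/∂w = 15*u - 12
∇h at (1, -3, -1) = (-15, 0, 3)
∇h · d = (-15)(2) + (0)(3) + (3)(3) = -21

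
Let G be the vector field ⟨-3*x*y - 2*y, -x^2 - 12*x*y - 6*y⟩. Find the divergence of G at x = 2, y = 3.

-39

∂G₁/∂x = -3*y
∂G₂/∂y = -12*x - 6
∇·G = -12*x - 3*y - 6
At (2, 3): -39.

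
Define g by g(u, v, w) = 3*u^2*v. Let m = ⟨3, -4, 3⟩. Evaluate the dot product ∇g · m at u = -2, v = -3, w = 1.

60

∂g/∂u = 6*u*v
∂g/∂v = 3*u^2
∂g/∂w = 0
∇g at (-2, -3, 1) = (36, 12, 0)
∇g · m = (36)(3) + (12)(-4) + (0)(3) = 60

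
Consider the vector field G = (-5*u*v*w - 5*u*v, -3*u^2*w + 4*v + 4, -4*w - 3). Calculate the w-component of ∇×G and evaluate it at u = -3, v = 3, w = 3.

(∇×G)_3 = ∂G₂/∂u − ∂G₁/∂v
= -6*u*w − (-5*u*w - 5*u)
= -u*w + 5*u
At (-3, 3, 3): -6.

-6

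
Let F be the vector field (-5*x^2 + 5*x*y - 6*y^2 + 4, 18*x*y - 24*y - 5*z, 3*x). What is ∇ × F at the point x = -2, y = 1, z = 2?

(∇×F)₁ = ∂F₃/∂y − ∂F₂/∂z = 5
(∇×F)₂ = ∂F₁/∂z − ∂F₃/∂x = -3
(∇×F)₃ = ∂F₂/∂x − ∂F₁/∂y = -5*x + 30*y
∇×F = (5, -3, -5*x + 30*y)
At (-2, 1, 2): (5, -3, 40).

(5, -3, 40)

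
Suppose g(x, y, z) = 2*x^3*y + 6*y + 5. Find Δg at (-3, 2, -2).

-72

∂²g/∂x² = 12*x*y
∂²g/∂y² = 0
∂²g/∂z² = 0
∇²g = 12*x*y
At (-3, 2, -2): -72.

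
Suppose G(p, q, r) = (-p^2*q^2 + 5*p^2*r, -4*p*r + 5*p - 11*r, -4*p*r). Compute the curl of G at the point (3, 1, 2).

(23, 53, 15)

(∇×G)₁ = ∂G₃/∂q − ∂G₂/∂r = 4*p + 11
(∇×G)₂ = ∂G₁/∂r − ∂G₃/∂p = 5*p^2 + 4*r
(∇×G)₃ = ∂G₂/∂p − ∂G₁/∂q = 2*p^2*q - 4*r + 5
∇×G = (4*p + 11, 5*p^2 + 4*r, 2*p^2*q - 4*r + 5)
At (3, 1, 2): (23, 53, 15).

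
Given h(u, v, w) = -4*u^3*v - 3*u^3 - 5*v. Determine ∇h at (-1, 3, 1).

(-45, -1, 0)

∂h/∂u = -12*u^2*v - 9*u^2
∂h/∂v = -4*u^3 - 5
∂h/∂w = 0
∇h = (-12*u^2*v - 9*u^2, -4*u^3 - 5, 0)
At (-1, 3, 1): (-45, -1, 0).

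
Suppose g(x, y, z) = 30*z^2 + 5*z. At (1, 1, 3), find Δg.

∂²g/∂x² = 0
∂²g/∂y² = 0
∂²g/∂z² = 60
∇²g = 60
At (1, 1, 3): 60.

60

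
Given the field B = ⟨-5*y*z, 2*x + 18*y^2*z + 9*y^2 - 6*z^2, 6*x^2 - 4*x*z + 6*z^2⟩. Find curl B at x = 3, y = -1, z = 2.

(∇×B)₁ = ∂B₃/∂y − ∂B₂/∂z = -18*y^2 + 12*z
(∇×B)₂ = ∂B₁/∂z − ∂B₃/∂x = -12*x - 5*y + 4*z
(∇×B)₃ = ∂B₂/∂x − ∂B₁/∂y = 5*z + 2
∇×B = (-18*y^2 + 12*z, -12*x - 5*y + 4*z, 5*z + 2)
At (3, -1, 2): (6, -23, 12).

(6, -23, 12)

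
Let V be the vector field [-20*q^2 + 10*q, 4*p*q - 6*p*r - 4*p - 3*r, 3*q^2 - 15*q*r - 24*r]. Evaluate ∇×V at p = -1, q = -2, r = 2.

(∇×V)₁ = ∂V₃/∂q − ∂V₂/∂r = 6*p + 6*q - 15*r + 3
(∇×V)₂ = ∂V₁/∂r − ∂V₃/∂p = 0
(∇×V)₃ = ∂V₂/∂p − ∂V₁/∂q = 44*q - 6*r - 14
∇×V = (6*p + 6*q - 15*r + 3, 0, 44*q - 6*r - 14)
At (-1, -2, 2): (-45, 0, -114).

(-45, 0, -114)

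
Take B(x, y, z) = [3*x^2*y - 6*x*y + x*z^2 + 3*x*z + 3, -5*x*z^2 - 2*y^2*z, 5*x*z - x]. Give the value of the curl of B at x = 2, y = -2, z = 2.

(48, 5, -20)

(∇×B)₁ = ∂B₃/∂y − ∂B₂/∂z = 10*x*z + 2*y^2
(∇×B)₂ = ∂B₁/∂z − ∂B₃/∂x = 2*x*z + 3*x - 5*z + 1
(∇×B)₃ = ∂B₂/∂x − ∂B₁/∂y = -3*x^2 + 6*x - 5*z^2
∇×B = (10*x*z + 2*y^2, 2*x*z + 3*x - 5*z + 1, -3*x^2 + 6*x - 5*z^2)
At (2, -2, 2): (48, 5, -20).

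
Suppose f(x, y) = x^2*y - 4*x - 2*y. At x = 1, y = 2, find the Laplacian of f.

4

∂²f/∂x² = 2*y
∂²f/∂y² = 0
∇²f = 2*y
At (1, 2): 4.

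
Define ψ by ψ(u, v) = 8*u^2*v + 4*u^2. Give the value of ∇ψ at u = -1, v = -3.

(40, 8)

∂ψ/∂u = 16*u*v + 8*u
∂ψ/∂v = 8*u^2
∇ψ = (16*u*v + 8*u, 8*u^2)
At (-1, -3): (40, 8).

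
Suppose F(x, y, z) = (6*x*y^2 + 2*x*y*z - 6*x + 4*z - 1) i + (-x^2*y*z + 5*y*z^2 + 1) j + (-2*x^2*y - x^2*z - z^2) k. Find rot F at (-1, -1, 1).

(∇×F)₁ = ∂F₃/∂y − ∂F₂/∂z = x^2*y - 2*x^2 - 10*y*z
(∇×F)₂ = ∂F₁/∂z − ∂F₃/∂x = 6*x*y + 2*x*z + 4
(∇×F)₃ = ∂F₂/∂x − ∂F₁/∂y = -2*x*y*z - 12*x*y - 2*x*z
∇×F = (x^2*y - 2*x^2 - 10*y*z, 6*x*y + 2*x*z + 4, -2*x*y*z - 12*x*y - 2*x*z)
At (-1, -1, 1): (7, 8, -12).

(7, 8, -12)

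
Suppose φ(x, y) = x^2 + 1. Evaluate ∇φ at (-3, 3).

∂φ/∂x = 2*x
∂φ/∂y = 0
∇φ = (2*x, 0)
At (-3, 3): (-6, 0).

(-6, 0)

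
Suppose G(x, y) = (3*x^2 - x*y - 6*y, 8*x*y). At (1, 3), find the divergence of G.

11

∂G₁/∂x = 6*x - y
∂G₂/∂y = 8*x
∇·G = 14*x - y
At (1, 3): 11.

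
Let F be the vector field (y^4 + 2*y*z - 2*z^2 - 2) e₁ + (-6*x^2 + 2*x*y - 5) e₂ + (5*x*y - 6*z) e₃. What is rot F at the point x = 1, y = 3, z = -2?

(∇×F)₁ = ∂F₃/∂y − ∂F₂/∂z = 5*x
(∇×F)₂ = ∂F₁/∂z − ∂F₃/∂x = -3*y - 4*z
(∇×F)₃ = ∂F₂/∂x − ∂F₁/∂y = -12*x - 4*y^3 + 2*y - 2*z
∇×F = (5*x, -3*y - 4*z, -12*x - 4*y^3 + 2*y - 2*z)
At (1, 3, -2): (5, -1, -110).

(5, -1, -110)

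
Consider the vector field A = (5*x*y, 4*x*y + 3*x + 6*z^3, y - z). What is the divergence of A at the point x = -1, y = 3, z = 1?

∂A₁/∂x = 5*y
∂A₂/∂y = 4*x
∂A₃/∂z = -1
∇·A = 4*x + 5*y - 1
At (-1, 3, 1): 10.

10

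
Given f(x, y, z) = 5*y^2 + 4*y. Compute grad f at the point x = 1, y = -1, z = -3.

(0, -6, 0)

∂f/∂x = 0
∂f/∂y = 10*y + 4
∂f/∂z = 0
∇f = (0, 10*y + 4, 0)
At (1, -1, -3): (0, -6, 0).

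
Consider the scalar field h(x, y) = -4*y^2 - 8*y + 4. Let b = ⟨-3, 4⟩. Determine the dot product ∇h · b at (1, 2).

∂h/∂x = 0
∂h/∂y = -8*y - 8
∇h at (1, 2) = (0, -24)
∇h · b = (0)(-3) + (-24)(4) = -96

-96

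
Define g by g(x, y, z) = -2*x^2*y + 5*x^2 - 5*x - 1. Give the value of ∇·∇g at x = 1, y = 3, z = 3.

∂²g/∂x² = 2*(-2*y + 5)
∂²g/∂y² = 0
∂²g/∂z² = 0
∇²g = -4*y + 10
At (1, 3, 3): -2.

-2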